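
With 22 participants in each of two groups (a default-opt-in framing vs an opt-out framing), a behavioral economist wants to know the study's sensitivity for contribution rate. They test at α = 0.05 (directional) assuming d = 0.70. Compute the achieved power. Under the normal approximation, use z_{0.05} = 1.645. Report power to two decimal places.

For two equal groups, power = Φ(d·√(n/2) − z_{α}).
d·√(n/2) = 0.70 × √(22/2) = 0.70 × 3.317 = 2.322.
z_β = 2.322 − 1.645 = 0.677.
Power = Φ(0.677) = 0.751.

power ≈ 0.75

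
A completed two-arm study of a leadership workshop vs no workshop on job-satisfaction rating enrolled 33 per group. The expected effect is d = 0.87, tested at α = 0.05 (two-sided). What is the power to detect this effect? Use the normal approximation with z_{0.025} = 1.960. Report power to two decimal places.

For two equal groups, power = Φ(d·√(n/2) − z_{α/2}).
d·√(n/2) = 0.87 × √(33/2) = 0.87 × 4.062 = 3.534.
z_β = 3.534 − 1.960 = 1.574.
Power = Φ(1.574) = 0.942.

power ≈ 0.94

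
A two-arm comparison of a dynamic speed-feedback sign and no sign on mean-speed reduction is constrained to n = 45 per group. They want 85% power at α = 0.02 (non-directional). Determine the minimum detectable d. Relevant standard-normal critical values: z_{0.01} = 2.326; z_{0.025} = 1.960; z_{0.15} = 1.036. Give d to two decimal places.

For two independent groups of n = 45 each: d_min = (z_{α/2} + z_β)·√(2/n).
z-sum = 2.326 + 1.036 = 3.362.
d_min = 3.362 × √(2/45) = 3.362 × 0.2108 = 0.709.

d_min ≈ 0.71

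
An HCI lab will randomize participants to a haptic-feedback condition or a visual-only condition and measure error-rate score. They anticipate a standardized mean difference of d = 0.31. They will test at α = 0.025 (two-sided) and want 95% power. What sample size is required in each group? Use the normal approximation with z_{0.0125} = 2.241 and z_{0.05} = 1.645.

For two independent groups with equal n: n = 2·((z_{α/2} + z_β) / d)².
z_{α/2} + z_β = 2.241 + 1.645 = 3.886.
n = 2 × (3.886 / 0.31)² = 2 × 12.535² = 2 × 157.14 = 314.3.
Round up to the next whole participant.

n = 315 per group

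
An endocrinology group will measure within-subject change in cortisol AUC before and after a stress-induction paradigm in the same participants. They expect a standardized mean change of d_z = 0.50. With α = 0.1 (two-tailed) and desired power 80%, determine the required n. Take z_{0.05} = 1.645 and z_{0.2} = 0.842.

For a paired (one-sample on differences) test: n = ((z_{α/2} + z_β) / d)².
z_{α/2} + z_β = 1.645 + 0.842 = 2.487.
n = (2.487 / 0.50)² = 4.974² = 24.74.
Round up.

n = 25 pairs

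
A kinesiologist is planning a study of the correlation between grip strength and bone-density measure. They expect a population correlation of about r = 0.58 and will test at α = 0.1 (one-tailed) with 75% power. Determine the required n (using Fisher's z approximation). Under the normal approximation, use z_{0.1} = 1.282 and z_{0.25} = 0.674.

n = 12

Fisher's z: C = ½·ln((1+r)/(1−r)) = ½·ln(3.7619) = 0.6625.
n = ((z_{α} + z_β)/C)² + 3.
(1.282 + 0.674) / 0.6625 = 1.956 / 0.6625 = 2.952.
n = 2.952² + 3 = 8.72 + 3 = 11.7.
Round up.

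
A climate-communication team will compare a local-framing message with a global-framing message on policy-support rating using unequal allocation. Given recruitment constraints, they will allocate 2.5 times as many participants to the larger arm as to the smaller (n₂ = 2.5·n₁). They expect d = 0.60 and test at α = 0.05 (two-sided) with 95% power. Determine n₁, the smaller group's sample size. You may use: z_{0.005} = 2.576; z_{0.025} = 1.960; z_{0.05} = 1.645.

n₁ = 51

With allocation ratio k = n₂/n₁ = 2.5, Var(x̄₁−x̄₂) = σ²(1/n₁ + 1/(k·n₁)) = σ²·(k+1)/(k·n₁).
So n₁ = (1 + 1/k)·((z_{α/2} + z_β)/d)² = 1.400 × (3.605/0.60)².
n₁ = 1.400 × 36.10 = 50.5.
Round up: n₁ = 51, giving n₂ = ⌈2.5 × 51⌉ = ⌈127.5⌉ = 128.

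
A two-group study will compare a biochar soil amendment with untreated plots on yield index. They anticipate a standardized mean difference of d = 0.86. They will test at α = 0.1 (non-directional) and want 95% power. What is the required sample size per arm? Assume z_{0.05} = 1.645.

For two independent groups with equal n: n = 2·((z_{α/2} + z_β) / d)².
z_{α/2} + z_β = 1.645 + 1.645 = 3.290.
n = 2 × (3.290 / 0.86)² = 2 × 3.826² = 2 × 14.64 = 29.3.
Round up to the next whole participant.

n = 30 per group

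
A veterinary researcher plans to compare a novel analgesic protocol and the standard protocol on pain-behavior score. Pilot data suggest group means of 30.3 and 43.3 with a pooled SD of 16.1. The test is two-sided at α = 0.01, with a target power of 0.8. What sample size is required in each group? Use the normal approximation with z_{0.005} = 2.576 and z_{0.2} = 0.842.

n = 36 per group

Cohen's d = |M₁ − M₂| / SD_pooled = |30.3 − 43.3| / 16.1 = 13.0 / 16.1 = 0.807.
For two independent groups with equal n: n = 2·((z_{α/2} + z_β) / d)².
z_{α/2} + z_β = 2.576 + 0.842 = 3.418.
n = 2 × (3.418 / 0.807)² = 2 × 4.235² = 2 × 17.94 = 35.9.
Round up to the next whole participant.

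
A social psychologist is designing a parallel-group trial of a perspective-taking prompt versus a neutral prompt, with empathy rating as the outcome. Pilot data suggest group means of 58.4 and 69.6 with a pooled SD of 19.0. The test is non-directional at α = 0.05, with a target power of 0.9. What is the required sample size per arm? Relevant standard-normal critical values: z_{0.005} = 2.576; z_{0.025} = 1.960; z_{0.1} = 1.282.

n = 61 per group

Cohen's d = |M₁ − M₂| / SD_pooled = |58.4 − 69.6| / 19.0 = 11.2 / 19.0 = 0.589.
For two independent groups with equal n: n = 2·((z_{α/2} + z_β) / d)².
z_{α/2} + z_β = 1.960 + 1.282 = 3.242.
n = 2 × (3.242 / 0.589)² = 2 × 5.504² = 2 × 30.30 = 60.6.
Round up to the next whole participant.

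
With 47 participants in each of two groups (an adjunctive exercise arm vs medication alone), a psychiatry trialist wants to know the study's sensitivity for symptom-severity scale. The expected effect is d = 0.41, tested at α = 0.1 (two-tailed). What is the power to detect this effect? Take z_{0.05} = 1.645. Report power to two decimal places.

For two equal groups, power = Φ(d·√(n/2) − z_{α/2}).
d·√(n/2) = 0.41 × √(47/2) = 0.41 × 4.848 = 1.988.
z_β = 1.988 − 1.645 = 0.343.
Power = Φ(0.343) = 0.634.

power ≈ 0.63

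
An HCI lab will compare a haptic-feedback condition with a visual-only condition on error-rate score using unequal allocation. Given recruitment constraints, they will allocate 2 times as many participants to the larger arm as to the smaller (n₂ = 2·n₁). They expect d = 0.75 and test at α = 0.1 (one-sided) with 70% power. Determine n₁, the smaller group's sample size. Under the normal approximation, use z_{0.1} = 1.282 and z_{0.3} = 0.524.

With allocation ratio k = n₂/n₁ = 2, Var(x̄₁−x̄₂) = σ²(1/n₁ + 1/(k·n₁)) = σ²·(k+1)/(k·n₁).
So n₁ = (1 + 1/k)·((z_{α} + z_β)/d)² = 1.500 × (1.806/0.75)².
n₁ = 1.500 × 5.80 = 8.7.
Round up: n₁ = 9, giving n₂ = 2 × 9 = 18.

n₁ = 9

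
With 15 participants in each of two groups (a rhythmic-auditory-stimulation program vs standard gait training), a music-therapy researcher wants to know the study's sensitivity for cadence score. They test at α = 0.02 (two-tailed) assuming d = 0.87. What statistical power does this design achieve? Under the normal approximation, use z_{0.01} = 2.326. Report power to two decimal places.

power ≈ 0.52

For two equal groups, power = Φ(d·√(n/2) − z_{α/2}).
d·√(n/2) = 0.87 × √(15/2) = 0.87 × 2.739 = 2.383.
z_β = 2.383 − 2.326 = 0.057.
Power = Φ(0.057) = 0.523.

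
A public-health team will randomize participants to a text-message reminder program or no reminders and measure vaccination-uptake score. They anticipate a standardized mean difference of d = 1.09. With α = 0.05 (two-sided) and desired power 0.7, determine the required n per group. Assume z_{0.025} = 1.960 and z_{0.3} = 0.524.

For two independent groups with equal n: n = 2·((z_{α/2} + z_β) / d)².
z_{α/2} + z_β = 1.960 + 0.524 = 2.484.
n = 2 × (2.484 / 1.09)² = 2 × 2.279² = 2 × 5.19 = 10.4.
Round up to the next whole participant.

n = 11 per group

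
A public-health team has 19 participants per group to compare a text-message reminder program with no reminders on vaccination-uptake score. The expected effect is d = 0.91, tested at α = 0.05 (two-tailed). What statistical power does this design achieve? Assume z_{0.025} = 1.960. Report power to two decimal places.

For two equal groups, power = Φ(d·√(n/2) − z_{α/2}).
d·√(n/2) = 0.91 × √(19/2) = 0.91 × 3.082 = 2.805.
z_β = 2.805 − 1.960 = 0.845.
Power = Φ(0.845) = 0.801.

power ≈ 0.80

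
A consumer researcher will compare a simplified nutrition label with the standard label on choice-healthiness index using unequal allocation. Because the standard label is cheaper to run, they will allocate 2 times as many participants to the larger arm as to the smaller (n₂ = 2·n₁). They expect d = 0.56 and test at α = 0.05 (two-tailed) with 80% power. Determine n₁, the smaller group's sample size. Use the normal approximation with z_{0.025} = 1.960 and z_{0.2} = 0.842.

n₁ = 38

With allocation ratio k = n₂/n₁ = 2, Var(x̄₁−x̄₂) = σ²(1/n₁ + 1/(k·n₁)) = σ²·(k+1)/(k·n₁).
So n₁ = (1 + 1/k)·((z_{α/2} + z_β)/d)² = 1.500 × (2.802/0.56)².
n₁ = 1.500 × 25.04 = 37.6.
Round up: n₁ = 38, giving n₂ = 2 × 38 = 76.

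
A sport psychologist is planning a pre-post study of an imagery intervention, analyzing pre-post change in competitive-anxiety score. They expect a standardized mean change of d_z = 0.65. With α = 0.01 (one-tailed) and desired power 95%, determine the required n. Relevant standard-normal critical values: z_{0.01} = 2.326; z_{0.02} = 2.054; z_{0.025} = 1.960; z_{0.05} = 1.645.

n = 38 pairs

For a paired (one-sample on differences) test: n = ((z_{α} + z_β) / d)².
z_{α} + z_β = 2.326 + 1.645 = 3.971.
n = (3.971 / 0.65)² = 6.109² = 37.32.
Round up.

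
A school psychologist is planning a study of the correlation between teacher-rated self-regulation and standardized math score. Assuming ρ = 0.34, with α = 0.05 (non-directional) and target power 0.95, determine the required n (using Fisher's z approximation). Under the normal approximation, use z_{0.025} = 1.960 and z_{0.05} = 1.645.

Fisher's z: C = ½·ln((1+r)/(1−r)) = ½·ln(2.0303) = 0.3541.
n = ((z_{α/2} + z_β)/C)² + 3.
(1.960 + 1.645) / 0.3541 = 3.605 / 0.3541 = 10.181.
n = 10.181² + 3 = 103.65 + 3 = 106.6.
Round up.

n = 107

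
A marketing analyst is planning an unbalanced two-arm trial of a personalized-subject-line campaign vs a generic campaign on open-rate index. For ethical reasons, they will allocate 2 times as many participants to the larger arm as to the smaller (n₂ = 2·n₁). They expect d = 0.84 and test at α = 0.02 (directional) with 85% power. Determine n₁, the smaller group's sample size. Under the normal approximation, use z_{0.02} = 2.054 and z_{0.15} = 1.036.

With allocation ratio k = n₂/n₁ = 2, Var(x̄₁−x̄₂) = σ²(1/n₁ + 1/(k·n₁)) = σ²·(k+1)/(k·n₁).
So n₁ = (1 + 1/k)·((z_{α} + z_β)/d)² = 1.500 × (3.090/0.84)².
n₁ = 1.500 × 13.53 = 20.3.
Round up: n₁ = 21, giving n₂ = 2 × 21 = 42.

n₁ = 21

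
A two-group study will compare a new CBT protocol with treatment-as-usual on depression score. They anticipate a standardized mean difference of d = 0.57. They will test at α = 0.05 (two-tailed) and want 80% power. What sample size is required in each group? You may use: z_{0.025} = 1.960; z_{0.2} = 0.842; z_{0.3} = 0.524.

For two independent groups with equal n: n = 2·((z_{α/2} + z_β) / d)².
z_{α/2} + z_β = 1.960 + 0.842 = 2.802.
n = 2 × (2.802 / 0.57)² = 2 × 4.916² = 2 × 24.16 = 48.3.
Round up to the next whole participant.

n = 49 per group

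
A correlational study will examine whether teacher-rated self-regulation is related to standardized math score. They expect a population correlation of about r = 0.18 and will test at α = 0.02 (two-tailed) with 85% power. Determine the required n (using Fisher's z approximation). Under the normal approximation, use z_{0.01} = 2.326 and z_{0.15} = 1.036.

n = 345

Fisher's z: C = ½·ln((1+r)/(1−r)) = ½·ln(1.4390) = 0.1820.
n = ((z_{α/2} + z_β)/C)² + 3.
(2.326 + 1.036) / 0.1820 = 3.362 / 0.1820 = 18.473.
n = 18.473² + 3 = 341.23 + 3 = 344.2.
Round up.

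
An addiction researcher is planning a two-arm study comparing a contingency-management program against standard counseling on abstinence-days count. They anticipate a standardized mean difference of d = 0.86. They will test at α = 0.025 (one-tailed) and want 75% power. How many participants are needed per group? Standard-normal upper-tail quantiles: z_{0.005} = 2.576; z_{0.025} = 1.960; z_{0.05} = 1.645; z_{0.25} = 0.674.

For two independent groups with equal n: n = 2·((z_{α} + z_β) / d)².
z_{α} + z_β = 1.960 + 0.674 = 2.634.
n = 2 × (2.634 / 0.86)² = 2 × 3.063² = 2 × 9.38 = 18.8.
Round up to the next whole participant.

n = 19 per group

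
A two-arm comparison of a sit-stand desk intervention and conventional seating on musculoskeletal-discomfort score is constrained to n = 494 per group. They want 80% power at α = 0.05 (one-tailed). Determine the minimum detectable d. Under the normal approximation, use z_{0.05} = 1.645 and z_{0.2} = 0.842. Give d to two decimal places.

For two independent groups of n = 494 each: d_min = (z_{α} + z_β)·√(2/n).
z-sum = 1.645 + 0.842 = 2.487.
d_min = 2.487 × √(2/494) = 2.487 × 0.0636 = 0.158.

d_min ≈ 0.16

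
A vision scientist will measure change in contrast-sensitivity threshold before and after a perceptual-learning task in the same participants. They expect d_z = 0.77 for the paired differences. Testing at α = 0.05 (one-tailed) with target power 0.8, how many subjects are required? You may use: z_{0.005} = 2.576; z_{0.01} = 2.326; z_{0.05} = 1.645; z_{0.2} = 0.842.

For a paired (one-sample on differences) test: n = ((z_{α} + z_β) / d)².
z_{α} + z_β = 1.645 + 0.842 = 2.487.
n = (2.487 / 0.77)² = 3.230² = 10.43.
Round up.

n = 11 pairs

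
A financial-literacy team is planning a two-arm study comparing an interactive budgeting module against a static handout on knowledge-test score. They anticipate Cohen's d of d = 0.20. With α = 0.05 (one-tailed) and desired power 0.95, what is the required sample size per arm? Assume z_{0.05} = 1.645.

n = 542 per group

For two independent groups with equal n: n = 2·((z_{α} + z_β) / d)².
z_{α} + z_β = 1.645 + 1.645 = 3.290.
n = 2 × (3.290 / 0.20)² = 2 × 16.450² = 2 × 270.60 = 541.2.
Round up to the next whole participant.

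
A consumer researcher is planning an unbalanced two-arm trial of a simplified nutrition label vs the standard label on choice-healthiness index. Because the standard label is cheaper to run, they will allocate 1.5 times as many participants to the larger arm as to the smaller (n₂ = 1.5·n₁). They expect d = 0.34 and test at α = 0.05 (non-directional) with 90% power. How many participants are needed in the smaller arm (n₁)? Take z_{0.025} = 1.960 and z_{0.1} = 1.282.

With allocation ratio k = n₂/n₁ = 1.5, Var(x̄₁−x̄₂) = σ²(1/n₁ + 1/(k·n₁)) = σ²·(k+1)/(k·n₁).
So n₁ = (1 + 1/k)·((z_{α/2} + z_β)/d)² = 1.667 × (3.242/0.34)².
n₁ = 1.667 × 90.92 = 151.5.
Round up: n₁ = 152, giving n₂ = 1.5 × 152 = 228.

n₁ = 152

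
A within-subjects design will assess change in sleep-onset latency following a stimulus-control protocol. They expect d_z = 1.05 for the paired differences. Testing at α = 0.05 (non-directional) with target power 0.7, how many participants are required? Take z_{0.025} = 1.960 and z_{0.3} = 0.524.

n = 6 pairs

For a paired (one-sample on differences) test: n = ((z_{α/2} + z_β) / d)².
z_{α/2} + z_β = 1.960 + 0.524 = 2.484.
n = (2.484 / 1.05)² = 2.366² = 5.60.
Round up.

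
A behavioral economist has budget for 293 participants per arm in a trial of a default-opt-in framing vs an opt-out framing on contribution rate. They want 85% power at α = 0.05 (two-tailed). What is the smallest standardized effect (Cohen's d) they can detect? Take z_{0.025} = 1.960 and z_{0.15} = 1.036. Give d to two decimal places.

For two independent groups of n = 293 each: d_min = (z_{α/2} + z_β)·√(2/n).
z-sum = 1.960 + 1.036 = 2.996.
d_min = 2.996 × √(2/293) = 2.996 × 0.0826 = 0.248.

d_min ≈ 0.25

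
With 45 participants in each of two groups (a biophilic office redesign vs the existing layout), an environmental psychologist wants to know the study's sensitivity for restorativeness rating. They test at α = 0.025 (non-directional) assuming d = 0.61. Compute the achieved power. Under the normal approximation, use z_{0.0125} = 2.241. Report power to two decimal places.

power ≈ 0.74

For two equal groups, power = Φ(d·√(n/2) − z_{α/2}).
d·√(n/2) = 0.61 × √(45/2) = 0.61 × 4.743 = 2.893.
z_β = 2.893 − 2.241 = 0.652.
Power = Φ(0.652) = 0.743.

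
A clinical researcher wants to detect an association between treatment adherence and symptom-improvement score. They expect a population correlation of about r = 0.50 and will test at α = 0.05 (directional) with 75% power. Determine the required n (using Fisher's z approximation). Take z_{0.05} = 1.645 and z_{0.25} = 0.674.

Fisher's z: C = ½·ln((1+r)/(1−r)) = ½·ln(3.0000) = 0.5493.
n = ((z_{α} + z_β)/C)² + 3.
(1.645 + 0.674) / 0.5493 = 2.319 / 0.5493 = 4.222.
n = 4.222² + 3 = 17.82 + 3 = 20.8.
Round up.

n = 21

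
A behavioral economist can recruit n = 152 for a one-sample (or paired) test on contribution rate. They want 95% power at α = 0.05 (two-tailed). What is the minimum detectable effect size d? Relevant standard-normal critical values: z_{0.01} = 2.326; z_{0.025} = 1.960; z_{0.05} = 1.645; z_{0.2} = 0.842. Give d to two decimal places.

d_min ≈ 0.29

For a single sample (or paired design) of n = 152: d_min = (z_{α/2} + z_β)/√n.
z-sum = 1.960 + 1.645 = 3.605.
d_min = 3.605 / √152 = 3.605 / 12.329 = 0.292.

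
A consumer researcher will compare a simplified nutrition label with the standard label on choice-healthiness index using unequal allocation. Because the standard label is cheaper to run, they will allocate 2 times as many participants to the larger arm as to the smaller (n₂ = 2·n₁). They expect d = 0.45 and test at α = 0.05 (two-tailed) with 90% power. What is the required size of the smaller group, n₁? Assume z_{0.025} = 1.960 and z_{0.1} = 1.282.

With allocation ratio k = n₂/n₁ = 2, Var(x̄₁−x̄₂) = σ²(1/n₁ + 1/(k·n₁)) = σ²·(k+1)/(k·n₁).
So n₁ = (1 + 1/k)·((z_{α/2} + z_β)/d)² = 1.500 × (3.242/0.45)².
n₁ = 1.500 × 51.90 = 77.9.
Round up: n₁ = 78, giving n₂ = 2 × 78 = 156.

n₁ = 78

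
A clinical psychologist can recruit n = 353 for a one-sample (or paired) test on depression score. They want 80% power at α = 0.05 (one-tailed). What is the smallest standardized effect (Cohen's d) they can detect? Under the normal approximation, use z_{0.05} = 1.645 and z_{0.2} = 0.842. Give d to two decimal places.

For a single sample (or paired design) of n = 353: d_min = (z_{α} + z_β)/√n.
z-sum = 1.645 + 0.842 = 2.487.
d_min = 2.487 / √353 = 2.487 / 18.788 = 0.132.

d_min ≈ 0.13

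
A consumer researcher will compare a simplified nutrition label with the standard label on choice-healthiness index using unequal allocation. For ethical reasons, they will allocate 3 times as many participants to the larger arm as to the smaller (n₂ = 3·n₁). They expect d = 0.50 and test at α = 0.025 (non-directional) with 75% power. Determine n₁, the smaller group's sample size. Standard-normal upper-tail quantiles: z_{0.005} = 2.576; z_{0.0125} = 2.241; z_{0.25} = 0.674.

n₁ = 46

With allocation ratio k = n₂/n₁ = 3, Var(x̄₁−x̄₂) = σ²(1/n₁ + 1/(k·n₁)) = σ²·(k+1)/(k·n₁).
So n₁ = (1 + 1/k)·((z_{α/2} + z_β)/d)² = 1.333 × (2.915/0.50)².
n₁ = 1.333 × 33.99 = 45.3.
Round up: n₁ = 46, giving n₂ = 3 × 46 = 138.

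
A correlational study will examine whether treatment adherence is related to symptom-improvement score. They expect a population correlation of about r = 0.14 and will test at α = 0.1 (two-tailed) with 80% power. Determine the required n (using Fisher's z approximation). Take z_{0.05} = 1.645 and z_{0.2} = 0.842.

n = 315

Fisher's z: C = ½·ln((1+r)/(1−r)) = ½·ln(1.3256) = 0.1409.
n = ((z_{α/2} + z_β)/C)² + 3.
(1.645 + 0.842) / 0.1409 = 2.487 / 0.1409 = 17.651.
n = 17.651² + 3 = 311.55 + 3 = 314.6.
Round up.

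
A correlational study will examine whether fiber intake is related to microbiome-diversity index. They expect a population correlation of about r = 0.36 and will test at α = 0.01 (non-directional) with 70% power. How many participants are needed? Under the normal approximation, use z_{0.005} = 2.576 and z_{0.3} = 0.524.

n = 71

Fisher's z: C = ½·ln((1+r)/(1−r)) = ½·ln(2.1250) = 0.3769.
n = ((z_{α/2} + z_β)/C)² + 3.
(2.576 + 0.524) / 0.3769 = 3.100 / 0.3769 = 8.225.
n = 8.225² + 3 = 67.65 + 3 = 70.7.
Round up.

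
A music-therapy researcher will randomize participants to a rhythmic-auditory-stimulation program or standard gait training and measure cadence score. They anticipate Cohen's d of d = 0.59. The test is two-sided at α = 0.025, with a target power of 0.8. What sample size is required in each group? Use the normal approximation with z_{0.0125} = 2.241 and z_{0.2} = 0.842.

n = 55 per group

For two independent groups with equal n: n = 2·((z_{α/2} + z_β) / d)².
z_{α/2} + z_β = 2.241 + 0.842 = 3.083.
n = 2 × (3.083 / 0.59)² = 2 × 5.225² = 2 × 27.31 = 54.6.
Round up to the next whole participant.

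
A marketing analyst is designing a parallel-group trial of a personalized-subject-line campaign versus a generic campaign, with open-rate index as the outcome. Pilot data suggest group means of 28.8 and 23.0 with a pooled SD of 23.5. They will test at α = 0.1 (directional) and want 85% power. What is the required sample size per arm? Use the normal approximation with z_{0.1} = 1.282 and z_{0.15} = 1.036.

n = 177 per group

Cohen's d = |M₁ − M₂| / SD_pooled = |28.8 − 23.0| / 23.5 = 5.8 / 23.5 = 0.247.
For two independent groups with equal n: n = 2·((z_{α} + z_β) / d)².
z_{α} + z_β = 1.282 + 1.036 = 2.318.
n = 2 × (2.318 / 0.247)² = 2 × 9.385² = 2 × 88.07 = 176.1.
Round up to the next whole participant.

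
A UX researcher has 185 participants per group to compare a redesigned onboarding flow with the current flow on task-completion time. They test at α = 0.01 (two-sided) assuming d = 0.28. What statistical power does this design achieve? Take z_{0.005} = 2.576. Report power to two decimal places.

For two equal groups, power = Φ(d·√(n/2) − z_{α/2}).
d·√(n/2) = 0.28 × √(185/2) = 0.28 × 9.618 = 2.693.
z_β = 2.693 − 2.576 = 0.117.
Power = Φ(0.117) = 0.547.

power ≈ 0.55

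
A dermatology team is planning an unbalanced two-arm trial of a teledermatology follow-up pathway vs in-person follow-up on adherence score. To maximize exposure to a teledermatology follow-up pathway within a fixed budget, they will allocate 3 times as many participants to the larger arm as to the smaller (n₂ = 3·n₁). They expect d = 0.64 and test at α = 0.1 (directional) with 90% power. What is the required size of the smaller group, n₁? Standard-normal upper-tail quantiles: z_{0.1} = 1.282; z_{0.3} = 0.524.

With allocation ratio k = n₂/n₁ = 3, Var(x̄₁−x̄₂) = σ²(1/n₁ + 1/(k·n₁)) = σ²·(k+1)/(k·n₁).
So n₁ = (1 + 1/k)·((z_{α} + z_β)/d)² = 1.333 × (2.564/0.64)².
n₁ = 1.333 × 16.05 = 21.4.
Round up: n₁ = 22, giving n₂ = 3 × 22 = 66.

n₁ = 22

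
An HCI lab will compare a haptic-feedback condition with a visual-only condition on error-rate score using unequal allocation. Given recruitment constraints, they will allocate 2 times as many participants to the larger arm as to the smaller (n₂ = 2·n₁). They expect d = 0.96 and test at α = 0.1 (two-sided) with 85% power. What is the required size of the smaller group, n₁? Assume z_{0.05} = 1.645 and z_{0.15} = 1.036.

n₁ = 12

With allocation ratio k = n₂/n₁ = 2, Var(x̄₁−x̄₂) = σ²(1/n₁ + 1/(k·n₁)) = σ²·(k+1)/(k·n₁).
So n₁ = (1 + 1/k)·((z_{α/2} + z_β)/d)² = 1.500 × (2.681/0.96)².
n₁ = 1.500 × 7.80 = 11.7.
Round up: n₁ = 12, giving n₂ = 2 × 12 = 24.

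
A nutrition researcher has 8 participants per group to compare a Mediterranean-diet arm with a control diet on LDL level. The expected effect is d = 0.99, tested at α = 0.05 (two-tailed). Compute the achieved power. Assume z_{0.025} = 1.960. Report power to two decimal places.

power ≈ 0.51

For two equal groups, power = Φ(d·√(n/2) − z_{α/2}).
d·√(n/2) = 0.99 × √(8/2) = 0.99 × 2.000 = 1.980.
z_β = 1.980 − 1.960 = 0.020.
Power = Φ(0.020) = 0.508.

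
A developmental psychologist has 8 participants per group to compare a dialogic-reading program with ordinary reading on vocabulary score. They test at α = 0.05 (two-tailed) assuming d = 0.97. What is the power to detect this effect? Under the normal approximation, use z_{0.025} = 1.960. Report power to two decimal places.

power ≈ 0.49

For two equal groups, power = Φ(d·√(n/2) − z_{α/2}).
d·√(n/2) = 0.97 × √(8/2) = 0.97 × 2.000 = 1.940.
z_β = 1.940 − 1.960 = -0.020.
Power = Φ(-0.020) = 0.492.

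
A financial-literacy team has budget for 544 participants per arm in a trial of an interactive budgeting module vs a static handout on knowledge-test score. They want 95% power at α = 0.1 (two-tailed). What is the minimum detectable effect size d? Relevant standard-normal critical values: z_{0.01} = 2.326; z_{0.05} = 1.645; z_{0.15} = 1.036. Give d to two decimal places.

d_min ≈ 0.20

For two independent groups of n = 544 each: d_min = (z_{α/2} + z_β)·√(2/n).
z-sum = 1.645 + 1.645 = 3.290.
d_min = 3.290 × √(2/544) = 3.290 × 0.0606 = 0.199.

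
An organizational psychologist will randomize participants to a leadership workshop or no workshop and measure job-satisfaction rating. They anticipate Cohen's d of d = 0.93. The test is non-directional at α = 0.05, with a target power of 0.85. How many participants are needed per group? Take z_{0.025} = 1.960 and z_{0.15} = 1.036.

For two independent groups with equal n: n = 2·((z_{α/2} + z_β) / d)².
z_{α/2} + z_β = 1.960 + 1.036 = 2.996.
n = 2 × (2.996 / 0.93)² = 2 × 3.222² = 2 × 10.38 = 20.8.
Round up to the next whole participant.

n = 21 per group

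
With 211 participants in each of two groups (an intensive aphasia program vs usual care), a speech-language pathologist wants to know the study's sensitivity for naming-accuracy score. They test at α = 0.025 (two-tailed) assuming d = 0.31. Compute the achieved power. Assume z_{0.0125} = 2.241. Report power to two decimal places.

For two equal groups, power = Φ(d·√(n/2) − z_{α/2}).
d·√(n/2) = 0.31 × √(211/2) = 0.31 × 10.271 = 3.184.
z_β = 3.184 − 2.241 = 0.943.
Power = Φ(0.943) = 0.827.

power ≈ 0.83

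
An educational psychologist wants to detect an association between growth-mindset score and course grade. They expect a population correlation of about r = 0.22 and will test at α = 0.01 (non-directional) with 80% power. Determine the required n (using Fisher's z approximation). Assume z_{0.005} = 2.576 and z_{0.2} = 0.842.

Fisher's z: C = ½·ln((1+r)/(1−r)) = ½·ln(1.5641) = 0.2237.
n = ((z_{α/2} + z_β)/C)² + 3.
(2.576 + 0.842) / 0.2237 = 3.418 / 0.2237 = 15.279.
n = 15.279² + 3 = 233.46 + 3 = 236.5.
Round up.

n = 237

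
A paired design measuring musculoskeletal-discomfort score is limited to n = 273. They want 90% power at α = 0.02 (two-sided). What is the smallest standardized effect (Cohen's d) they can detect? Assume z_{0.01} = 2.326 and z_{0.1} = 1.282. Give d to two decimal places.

For a single sample (or paired design) of n = 273: d_min = (z_{α/2} + z_β)/√n.
z-sum = 2.326 + 1.282 = 3.608.
d_min = 3.608 / √273 = 3.608 / 16.523 = 0.218.

d_min ≈ 0.22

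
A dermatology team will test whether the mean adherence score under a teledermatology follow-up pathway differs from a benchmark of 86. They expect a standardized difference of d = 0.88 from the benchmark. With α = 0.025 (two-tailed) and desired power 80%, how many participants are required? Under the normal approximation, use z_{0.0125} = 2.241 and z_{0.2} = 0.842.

For a one-sample test: n = ((z_{α/2} + z_β) / d)².
z_{α/2} + z_β = 2.241 + 0.842 = 3.083.
n = (3.083 / 0.88)² = 3.503² = 12.27.
Round up.

n = 13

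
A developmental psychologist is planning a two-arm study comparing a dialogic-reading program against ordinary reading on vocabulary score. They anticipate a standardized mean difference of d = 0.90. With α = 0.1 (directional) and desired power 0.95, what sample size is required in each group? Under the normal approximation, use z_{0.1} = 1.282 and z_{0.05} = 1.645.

n = 22 per group

For two independent groups with equal n: n = 2·((z_{α} + z_β) / d)².
z_{α} + z_β = 1.282 + 1.645 = 2.927.
n = 2 × (2.927 / 0.90)² = 2 × 3.252² = 2 × 10.58 = 21.2.
Round up to the next whole participant.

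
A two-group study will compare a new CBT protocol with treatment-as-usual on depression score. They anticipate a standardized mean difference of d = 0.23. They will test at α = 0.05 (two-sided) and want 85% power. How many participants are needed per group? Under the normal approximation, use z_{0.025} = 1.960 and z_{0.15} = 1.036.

n = 340 per group

For two independent groups with equal n: n = 2·((z_{α/2} + z_β) / d)².
z_{α/2} + z_β = 1.960 + 1.036 = 2.996.
n = 2 × (2.996 / 0.23)² = 2 × 13.026² = 2 × 169.68 = 339.4.
Round up to the next whole participant.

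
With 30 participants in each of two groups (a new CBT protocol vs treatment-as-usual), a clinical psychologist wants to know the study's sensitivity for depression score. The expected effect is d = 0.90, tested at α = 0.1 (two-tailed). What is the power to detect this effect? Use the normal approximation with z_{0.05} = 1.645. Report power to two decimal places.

For two equal groups, power = Φ(d·√(n/2) − z_{α/2}).
d·√(n/2) = 0.90 × √(30/2) = 0.90 × 3.873 = 3.486.
z_β = 3.486 − 1.645 = 1.841.
Power = Φ(1.841) = 0.967.

power ≈ 0.97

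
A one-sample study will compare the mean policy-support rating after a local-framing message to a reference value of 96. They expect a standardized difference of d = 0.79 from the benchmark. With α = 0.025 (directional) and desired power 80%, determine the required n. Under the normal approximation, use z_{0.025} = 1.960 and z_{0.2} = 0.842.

For a one-sample test: n = ((z_{α} + z_β) / d)².
z_{α} + z_β = 1.960 + 0.842 = 2.802.
n = (2.802 / 0.79)² = 3.547² = 12.58.
Round up.

n = 13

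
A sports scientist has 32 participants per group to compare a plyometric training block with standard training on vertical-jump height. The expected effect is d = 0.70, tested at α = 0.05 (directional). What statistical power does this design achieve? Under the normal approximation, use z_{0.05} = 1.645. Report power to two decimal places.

For two equal groups, power = Φ(d·√(n/2) − z_{α}).
d·√(n/2) = 0.70 × √(32/2) = 0.70 × 4.000 = 2.800.
z_β = 2.800 − 1.645 = 1.155.
Power = Φ(1.155) = 0.876.

power ≈ 0.88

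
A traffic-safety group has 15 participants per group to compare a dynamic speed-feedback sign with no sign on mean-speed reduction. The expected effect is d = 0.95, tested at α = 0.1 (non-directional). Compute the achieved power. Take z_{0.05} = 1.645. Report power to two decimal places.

For two equal groups, power = Φ(d·√(n/2) − z_{α/2}).
d·√(n/2) = 0.95 × √(15/2) = 0.95 × 2.739 = 2.602.
z_β = 2.602 − 1.645 = 0.957.
Power = Φ(0.957) = 0.831.

power ≈ 0.83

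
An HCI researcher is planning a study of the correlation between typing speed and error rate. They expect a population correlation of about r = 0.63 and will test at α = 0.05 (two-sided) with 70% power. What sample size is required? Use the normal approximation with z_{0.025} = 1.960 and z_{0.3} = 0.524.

Fisher's z: C = ½·ln((1+r)/(1−r)) = ½·ln(4.4054) = 0.7414.
n = ((z_{α/2} + z_β)/C)² + 3.
(1.960 + 0.524) / 0.7414 = 2.484 / 0.7414 = 3.350.
n = 3.350² + 3 = 11.23 + 3 = 14.2.
Round up.

n = 15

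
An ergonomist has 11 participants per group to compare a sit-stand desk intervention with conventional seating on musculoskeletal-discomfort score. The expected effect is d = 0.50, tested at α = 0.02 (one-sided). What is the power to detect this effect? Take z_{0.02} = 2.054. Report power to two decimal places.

For two equal groups, power = Φ(d·√(n/2) − z_{α}).
d·√(n/2) = 0.50 × √(11/2) = 0.50 × 2.345 = 1.173.
z_β = 1.173 − 2.054 = -0.881.
Power = Φ(-0.881) = 0.189.

power ≈ 0.19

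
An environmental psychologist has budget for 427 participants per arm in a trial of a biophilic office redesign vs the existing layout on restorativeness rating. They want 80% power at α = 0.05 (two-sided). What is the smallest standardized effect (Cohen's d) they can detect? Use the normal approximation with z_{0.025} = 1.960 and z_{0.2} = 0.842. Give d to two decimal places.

For two independent groups of n = 427 each: d_min = (z_{α/2} + z_β)·√(2/n).
z-sum = 1.960 + 0.842 = 2.802.
d_min = 2.802 × √(2/427) = 2.802 × 0.0684 = 0.192.

d_min ≈ 0.19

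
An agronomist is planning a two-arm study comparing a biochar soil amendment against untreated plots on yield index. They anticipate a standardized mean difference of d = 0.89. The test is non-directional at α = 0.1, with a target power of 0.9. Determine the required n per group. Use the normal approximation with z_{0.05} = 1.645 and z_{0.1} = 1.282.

For two independent groups with equal n: n = 2·((z_{α/2} + z_β) / d)².
z_{α/2} + z_β = 1.645 + 1.282 = 2.927.
n = 2 × (2.927 / 0.89)² = 2 × 3.289² = 2 × 10.82 = 21.6.
Round up to the next whole participant.

n = 22 per group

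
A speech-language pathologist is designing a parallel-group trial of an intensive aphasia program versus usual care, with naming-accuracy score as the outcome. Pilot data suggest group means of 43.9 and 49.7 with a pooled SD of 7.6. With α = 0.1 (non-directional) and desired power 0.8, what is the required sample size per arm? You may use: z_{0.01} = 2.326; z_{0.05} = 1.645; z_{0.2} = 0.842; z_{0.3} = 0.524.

Cohen's d = |M₁ − M₂| / SD_pooled = |43.9 − 49.7| / 7.6 = 5.8 / 7.6 = 0.763.
For two independent groups with equal n: n = 2·((z_{α/2} + z_β) / d)².
z_{α/2} + z_β = 1.645 + 0.842 = 2.487.
n = 2 × (2.487 / 0.763)² = 2 × 3.260² = 2 × 10.62 = 21.2.
Round up to the next whole participant.

n = 22 per group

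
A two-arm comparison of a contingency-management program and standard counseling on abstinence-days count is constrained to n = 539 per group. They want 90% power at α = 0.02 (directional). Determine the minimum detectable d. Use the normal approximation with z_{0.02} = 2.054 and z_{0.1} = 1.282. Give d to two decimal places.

d_min ≈ 0.20

For two independent groups of n = 539 each: d_min = (z_{α} + z_β)·√(2/n).
z-sum = 2.054 + 1.282 = 3.336.
d_min = 3.336 × √(2/539) = 3.336 × 0.0609 = 0.203.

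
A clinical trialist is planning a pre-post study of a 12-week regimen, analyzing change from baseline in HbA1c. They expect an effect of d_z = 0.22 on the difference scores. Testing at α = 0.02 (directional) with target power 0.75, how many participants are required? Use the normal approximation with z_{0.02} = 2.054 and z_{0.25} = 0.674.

For a paired (one-sample on differences) test: n = ((z_{α} + z_β) / d)².
z_{α} + z_β = 2.054 + 0.674 = 2.728.
n = (2.728 / 0.22)² = 12.400² = 153.76.
Round up.

n = 154 pairs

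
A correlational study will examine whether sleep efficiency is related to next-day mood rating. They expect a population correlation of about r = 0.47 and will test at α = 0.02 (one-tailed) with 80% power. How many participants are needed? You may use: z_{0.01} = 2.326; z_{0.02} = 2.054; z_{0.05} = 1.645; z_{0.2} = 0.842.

Fisher's z: C = ½·ln((1+r)/(1−r)) = ½·ln(2.7736) = 0.5101.
n = ((z_{α} + z_β)/C)² + 3.
(2.054 + 0.842) / 0.5101 = 2.896 / 0.5101 = 5.677.
n = 5.677² + 3 = 32.23 + 3 = 35.2.
Round up.

n = 36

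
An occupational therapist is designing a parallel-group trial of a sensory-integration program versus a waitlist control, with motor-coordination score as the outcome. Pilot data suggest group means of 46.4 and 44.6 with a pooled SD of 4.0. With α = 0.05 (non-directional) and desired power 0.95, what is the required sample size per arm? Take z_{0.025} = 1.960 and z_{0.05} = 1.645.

n = 129 per group

Cohen's d = |M₁ − M₂| / SD_pooled = |46.4 − 44.6| / 4.0 = 1.8 / 4.0 = 0.450.
For two independent groups with equal n: n = 2·((z_{α/2} + z_β) / d)².
z_{α/2} + z_β = 1.960 + 1.645 = 3.605.
n = 2 × (3.605 / 0.450)² = 2 × 8.011² = 2 × 64.18 = 128.4.
Round up to the next whole participant.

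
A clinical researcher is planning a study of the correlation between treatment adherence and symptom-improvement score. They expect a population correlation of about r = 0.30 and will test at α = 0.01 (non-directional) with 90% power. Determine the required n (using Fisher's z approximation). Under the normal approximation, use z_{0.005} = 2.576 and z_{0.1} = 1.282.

Fisher's z: C = ½·ln((1+r)/(1−r)) = ½·ln(1.8571) = 0.3095.
n = ((z_{α/2} + z_β)/C)² + 3.
(2.576 + 1.282) / 0.3095 = 3.858 / 0.3095 = 12.465.
n = 12.465² + 3 = 155.38 + 3 = 158.4.
Round up.

n = 159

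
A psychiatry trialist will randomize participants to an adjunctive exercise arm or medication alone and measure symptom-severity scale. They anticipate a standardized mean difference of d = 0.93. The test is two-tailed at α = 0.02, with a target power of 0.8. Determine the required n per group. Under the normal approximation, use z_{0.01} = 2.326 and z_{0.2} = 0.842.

For two independent groups with equal n: n = 2·((z_{α/2} + z_β) / d)².
z_{α/2} + z_β = 2.326 + 0.842 = 3.168.
n = 2 × (3.168 / 0.93)² = 2 × 3.406² = 2 × 11.60 = 23.2.
Round up to the next whole participant.

n = 24 per group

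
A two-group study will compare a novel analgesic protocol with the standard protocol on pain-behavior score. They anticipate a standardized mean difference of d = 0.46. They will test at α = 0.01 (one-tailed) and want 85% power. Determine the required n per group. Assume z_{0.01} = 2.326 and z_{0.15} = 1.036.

For two independent groups with equal n: n = 2·((z_{α} + z_β) / d)².
z_{α} + z_β = 2.326 + 1.036 = 3.362.
n = 2 × (3.362 / 0.46)² = 2 × 7.309² = 2 × 53.42 = 106.8.
Round up to the next whole participant.

n = 107 per group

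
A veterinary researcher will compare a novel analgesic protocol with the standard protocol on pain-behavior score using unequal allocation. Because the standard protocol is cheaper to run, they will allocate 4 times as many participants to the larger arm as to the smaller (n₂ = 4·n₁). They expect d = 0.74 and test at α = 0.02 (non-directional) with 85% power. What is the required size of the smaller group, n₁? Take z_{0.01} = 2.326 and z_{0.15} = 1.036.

n₁ = 26

With allocation ratio k = n₂/n₁ = 4, Var(x̄₁−x̄₂) = σ²(1/n₁ + 1/(k·n₁)) = σ²·(k+1)/(k·n₁).
So n₁ = (1 + 1/k)·((z_{α/2} + z_β)/d)² = 1.250 × (3.362/0.74)².
n₁ = 1.250 × 20.64 = 25.8.
Round up: n₁ = 26, giving n₂ = 4 × 26 = 104.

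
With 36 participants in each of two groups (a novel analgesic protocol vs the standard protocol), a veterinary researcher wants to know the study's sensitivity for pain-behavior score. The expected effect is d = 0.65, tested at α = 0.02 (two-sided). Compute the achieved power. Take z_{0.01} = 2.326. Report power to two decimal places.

power ≈ 0.67

For two equal groups, power = Φ(d·√(n/2) − z_{α/2}).
d·√(n/2) = 0.65 × √(36/2) = 0.65 × 4.243 = 2.758.
z_β = 2.758 − 2.326 = 0.432.
Power = Φ(0.432) = 0.667.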